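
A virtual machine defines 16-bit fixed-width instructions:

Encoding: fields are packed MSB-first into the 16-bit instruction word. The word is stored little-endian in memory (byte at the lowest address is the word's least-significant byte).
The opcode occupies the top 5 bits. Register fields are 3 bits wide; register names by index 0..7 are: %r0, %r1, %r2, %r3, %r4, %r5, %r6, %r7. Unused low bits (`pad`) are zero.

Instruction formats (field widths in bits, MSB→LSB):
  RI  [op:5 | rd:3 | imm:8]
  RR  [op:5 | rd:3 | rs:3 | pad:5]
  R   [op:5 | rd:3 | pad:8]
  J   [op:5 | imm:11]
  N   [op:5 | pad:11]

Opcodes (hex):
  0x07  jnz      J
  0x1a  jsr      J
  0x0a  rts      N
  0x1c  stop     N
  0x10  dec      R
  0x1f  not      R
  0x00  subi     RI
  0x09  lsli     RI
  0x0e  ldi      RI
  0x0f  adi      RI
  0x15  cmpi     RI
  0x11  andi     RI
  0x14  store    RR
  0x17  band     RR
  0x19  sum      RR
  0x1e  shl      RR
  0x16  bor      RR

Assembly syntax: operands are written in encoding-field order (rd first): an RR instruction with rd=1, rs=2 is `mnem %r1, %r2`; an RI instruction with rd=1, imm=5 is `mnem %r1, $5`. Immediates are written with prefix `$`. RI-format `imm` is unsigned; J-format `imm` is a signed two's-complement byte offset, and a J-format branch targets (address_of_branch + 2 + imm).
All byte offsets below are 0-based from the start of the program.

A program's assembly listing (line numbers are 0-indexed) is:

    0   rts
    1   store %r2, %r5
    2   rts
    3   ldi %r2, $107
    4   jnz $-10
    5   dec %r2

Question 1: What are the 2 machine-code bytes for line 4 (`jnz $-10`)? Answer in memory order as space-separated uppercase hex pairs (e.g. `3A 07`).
F6 3F

L4: jnz op=0x7:5|imm=-10:11 ⇒ 0x3ff6 ⇒ little f6 3f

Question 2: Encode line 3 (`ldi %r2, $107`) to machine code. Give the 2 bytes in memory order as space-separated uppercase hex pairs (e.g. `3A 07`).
6B 72

line 3 (ldi): pack op=0xe:5|rd=2:3|imm=107:8 = 0x726b; little→ 6b 72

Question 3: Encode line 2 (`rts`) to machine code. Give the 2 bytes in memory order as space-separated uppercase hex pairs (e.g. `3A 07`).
L2: rts op=0xa:5|pad=0:11 ⇒ 0x5000 ⇒ little 00 50

00 50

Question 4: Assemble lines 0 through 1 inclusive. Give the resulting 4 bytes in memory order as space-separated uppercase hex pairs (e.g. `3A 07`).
00 50 A0 A2

line 0 (rts): pack op=0xa:5|pad=0:11 = 0x5000; little→ 00 50
line 1 (store): pack op=0x14:5|rd=2:3|rs=5:3|pad=0:5 = 0xa2a0; little→ a0 a2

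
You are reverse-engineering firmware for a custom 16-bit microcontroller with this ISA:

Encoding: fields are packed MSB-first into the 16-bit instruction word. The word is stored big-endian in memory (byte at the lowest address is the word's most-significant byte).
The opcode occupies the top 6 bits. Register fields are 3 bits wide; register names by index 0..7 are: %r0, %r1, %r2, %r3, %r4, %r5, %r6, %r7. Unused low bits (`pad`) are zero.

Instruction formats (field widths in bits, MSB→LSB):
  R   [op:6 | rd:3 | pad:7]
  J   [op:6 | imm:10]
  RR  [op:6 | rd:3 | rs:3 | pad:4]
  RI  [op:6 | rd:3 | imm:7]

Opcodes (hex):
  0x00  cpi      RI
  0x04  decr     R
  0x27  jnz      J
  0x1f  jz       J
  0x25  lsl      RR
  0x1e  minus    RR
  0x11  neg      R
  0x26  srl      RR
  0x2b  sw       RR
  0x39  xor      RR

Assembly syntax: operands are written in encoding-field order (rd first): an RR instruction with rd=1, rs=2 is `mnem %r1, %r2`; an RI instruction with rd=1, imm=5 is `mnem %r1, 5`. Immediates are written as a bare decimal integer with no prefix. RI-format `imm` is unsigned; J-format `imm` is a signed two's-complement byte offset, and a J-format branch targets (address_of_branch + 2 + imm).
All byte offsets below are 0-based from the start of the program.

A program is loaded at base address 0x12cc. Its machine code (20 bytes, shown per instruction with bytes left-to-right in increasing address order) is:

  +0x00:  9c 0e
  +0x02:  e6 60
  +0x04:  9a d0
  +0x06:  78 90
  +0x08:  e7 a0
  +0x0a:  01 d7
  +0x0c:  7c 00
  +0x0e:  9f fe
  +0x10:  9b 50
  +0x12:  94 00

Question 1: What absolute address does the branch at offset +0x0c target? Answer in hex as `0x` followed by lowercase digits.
+0x0c: 7c 00 ⇒ word 0x7c00 (big)
  opcode bits[15:10]=0x1f: jz/J
  imm@[9:0]=0x0 ⇒ 0
  target = base 0x12cc + off 0x0c + 2 + imm 0 = 0x12da

0x12da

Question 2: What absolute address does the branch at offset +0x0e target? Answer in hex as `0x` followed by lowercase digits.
@+0e  big-endian(9f fe) = 0x9ffe
  op=0x9ffe>>10=0x27 ⇒ jnz (J)
  imm@[9:0]=0x3fe (s10→-2) ⇒ -2
  target = base 0x12cc + off 0x0e + 2 + imm -2 = 0x12da

0x12da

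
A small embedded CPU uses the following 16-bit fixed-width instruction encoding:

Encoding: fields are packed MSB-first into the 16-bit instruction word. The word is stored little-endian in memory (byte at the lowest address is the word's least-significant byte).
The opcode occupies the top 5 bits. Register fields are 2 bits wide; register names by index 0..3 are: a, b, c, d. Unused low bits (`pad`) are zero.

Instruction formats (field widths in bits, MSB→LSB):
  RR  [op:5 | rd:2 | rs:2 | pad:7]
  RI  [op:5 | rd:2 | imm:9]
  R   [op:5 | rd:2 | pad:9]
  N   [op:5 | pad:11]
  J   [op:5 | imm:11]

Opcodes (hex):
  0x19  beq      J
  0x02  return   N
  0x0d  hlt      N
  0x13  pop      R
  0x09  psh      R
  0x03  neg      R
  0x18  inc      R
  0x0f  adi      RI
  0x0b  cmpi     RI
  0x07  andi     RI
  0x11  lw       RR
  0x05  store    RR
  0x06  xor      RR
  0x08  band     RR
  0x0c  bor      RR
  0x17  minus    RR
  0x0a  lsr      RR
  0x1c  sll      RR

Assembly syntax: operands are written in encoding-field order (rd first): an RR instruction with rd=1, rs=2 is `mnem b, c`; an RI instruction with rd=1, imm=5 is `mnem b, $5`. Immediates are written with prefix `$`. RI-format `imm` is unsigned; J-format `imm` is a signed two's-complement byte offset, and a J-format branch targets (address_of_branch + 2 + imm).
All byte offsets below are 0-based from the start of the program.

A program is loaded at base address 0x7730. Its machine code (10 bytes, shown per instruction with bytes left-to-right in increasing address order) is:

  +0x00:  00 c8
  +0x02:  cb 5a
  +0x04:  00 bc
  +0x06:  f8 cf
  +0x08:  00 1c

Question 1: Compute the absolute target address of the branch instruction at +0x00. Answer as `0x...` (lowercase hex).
0x7732

[00] 00 c8 → 0xc800
  top 5b → 0x19 → beq [J]
  imm: (w>>0)&0x7ff=0x0 → $0
  target = base 0x7730 + off 0x00 + 2 + imm 0 = 0x7732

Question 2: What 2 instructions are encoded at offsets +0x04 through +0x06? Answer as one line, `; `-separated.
[04] 00 bc → 0xbc00
  opcode bits[15:11]=0x17: minus/RR
  rd@[10:9]=0x2 ⇒ c
  rs@[8:7]=0x0 ⇒ a
[06] f8 cf → 0xcff8
  opcode bits[15:11]=0x19: beq/J
  imm@[10:0]=0x7f8 (s11→-8) ⇒ $-8

minus c, a; beq $-8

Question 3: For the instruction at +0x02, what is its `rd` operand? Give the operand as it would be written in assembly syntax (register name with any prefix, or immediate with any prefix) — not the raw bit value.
[02] cb 5a → 0x5acb
  top 5b → 0xb → cmpi [RI]
  [10:9] rd=1 = b
  [8:0] imm=203 = $203

b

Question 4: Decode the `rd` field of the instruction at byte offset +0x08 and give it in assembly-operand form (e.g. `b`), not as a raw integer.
c

[08] 00 1c → 0x1c00
  opcode bits[15:11]=0x3: neg/R
  rd@[10:9]=0x2 ⇒ c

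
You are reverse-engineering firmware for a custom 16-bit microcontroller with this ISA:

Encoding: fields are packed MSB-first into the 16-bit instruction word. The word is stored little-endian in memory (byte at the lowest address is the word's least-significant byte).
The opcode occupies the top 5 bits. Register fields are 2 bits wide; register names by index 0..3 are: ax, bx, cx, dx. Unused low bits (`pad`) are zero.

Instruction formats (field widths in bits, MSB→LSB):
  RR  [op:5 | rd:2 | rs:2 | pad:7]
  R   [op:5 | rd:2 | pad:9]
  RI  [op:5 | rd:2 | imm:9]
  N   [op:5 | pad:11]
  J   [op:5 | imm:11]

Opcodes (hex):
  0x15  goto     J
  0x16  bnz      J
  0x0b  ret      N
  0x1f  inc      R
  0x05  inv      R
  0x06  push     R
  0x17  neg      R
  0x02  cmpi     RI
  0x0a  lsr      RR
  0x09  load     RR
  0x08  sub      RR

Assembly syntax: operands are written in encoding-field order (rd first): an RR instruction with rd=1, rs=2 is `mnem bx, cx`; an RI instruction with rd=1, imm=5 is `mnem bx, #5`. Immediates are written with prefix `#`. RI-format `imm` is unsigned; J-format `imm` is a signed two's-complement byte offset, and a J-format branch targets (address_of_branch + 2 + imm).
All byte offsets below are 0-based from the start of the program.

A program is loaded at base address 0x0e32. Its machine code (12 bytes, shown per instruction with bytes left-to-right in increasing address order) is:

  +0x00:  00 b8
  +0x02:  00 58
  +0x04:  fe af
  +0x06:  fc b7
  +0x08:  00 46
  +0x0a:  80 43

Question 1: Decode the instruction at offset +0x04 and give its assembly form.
goto #-2

@+04  little-endian(fe af) = 0xaffe
  top 5b → 0x15 → goto [J]
  [10:0] imm=2046 (s11→-2) = #-2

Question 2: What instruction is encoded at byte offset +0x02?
+0x02: 00 58 ⇒ word 0x5800 (little)
  top 5b → 0xb → ret [N]

ret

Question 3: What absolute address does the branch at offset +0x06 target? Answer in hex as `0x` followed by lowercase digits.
0x0e36

off 0x06: read fc b7 as little → 0xb7fc
  op=0xb7fc>>11=0x16 ⇒ bnz (J)
  imm@[10:0]=0x7fc (s11→-4) ⇒ #-4
  target = base 0x0e32 + off 0x06 + 2 + imm -4 = 0x0e36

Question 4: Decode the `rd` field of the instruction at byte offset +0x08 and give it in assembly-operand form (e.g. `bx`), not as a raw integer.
@+08  little-endian(00 46) = 0x4600
  op=0x4600>>11=0x8 ⇒ sub (RR)
  [10:9] rd=3 = dx
  [8:7] rs=0 = ax

dx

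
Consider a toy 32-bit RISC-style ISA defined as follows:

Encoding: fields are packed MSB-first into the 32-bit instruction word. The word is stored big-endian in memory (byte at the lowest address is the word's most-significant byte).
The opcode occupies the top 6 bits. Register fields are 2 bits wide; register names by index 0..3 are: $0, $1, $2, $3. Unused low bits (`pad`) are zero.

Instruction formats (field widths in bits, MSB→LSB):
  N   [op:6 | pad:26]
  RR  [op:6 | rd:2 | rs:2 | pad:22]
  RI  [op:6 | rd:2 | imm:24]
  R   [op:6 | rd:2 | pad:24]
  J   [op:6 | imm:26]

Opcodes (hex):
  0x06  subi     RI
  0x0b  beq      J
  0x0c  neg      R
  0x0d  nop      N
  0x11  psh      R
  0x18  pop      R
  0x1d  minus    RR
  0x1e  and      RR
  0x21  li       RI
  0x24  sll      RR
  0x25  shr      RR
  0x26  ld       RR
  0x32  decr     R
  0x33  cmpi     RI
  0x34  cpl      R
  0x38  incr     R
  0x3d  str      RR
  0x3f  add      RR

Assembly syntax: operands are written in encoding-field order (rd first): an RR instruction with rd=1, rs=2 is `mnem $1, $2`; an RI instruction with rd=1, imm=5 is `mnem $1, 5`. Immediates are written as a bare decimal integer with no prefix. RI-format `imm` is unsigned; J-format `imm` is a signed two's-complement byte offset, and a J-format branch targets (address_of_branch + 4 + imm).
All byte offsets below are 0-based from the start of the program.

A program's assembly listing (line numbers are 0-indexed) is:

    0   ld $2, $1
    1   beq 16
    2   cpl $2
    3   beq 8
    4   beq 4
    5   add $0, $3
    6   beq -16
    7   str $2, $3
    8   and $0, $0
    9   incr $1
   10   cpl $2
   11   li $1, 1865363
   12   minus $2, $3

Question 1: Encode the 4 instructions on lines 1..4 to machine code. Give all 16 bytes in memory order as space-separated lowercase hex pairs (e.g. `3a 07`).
L1: beq op=0xb:6|imm=16:26 ⇒ 0x2c000010 ⇒ big 2c 00 00 10
L2: cpl op=0x34:6|rd=2:2|pad=0:24 ⇒ 0xd2000000 ⇒ big d2 00 00 00
L3: beq op=0xb:6|imm=8:26 ⇒ 0x2c000008 ⇒ big 2c 00 00 08
L4: beq op=0xb:6|imm=4:26 ⇒ 0x2c000004 ⇒ big 2c 00 00 04

2c 00 00 10 d2 00 00 00 2c 00 00 08 2c 00 00 04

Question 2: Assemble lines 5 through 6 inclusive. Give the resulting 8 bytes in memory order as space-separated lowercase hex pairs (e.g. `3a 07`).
fc c0 00 00 2f ff ff f0

5. add fields op=0x3f:6|rd=0:2|rs=3:2|pad=0:22 → word fcc00000h → fc c0 00 00
6. beq fields op=0xb:6|imm=-16:26 → word 2ffffff0h → 2f ff ff f0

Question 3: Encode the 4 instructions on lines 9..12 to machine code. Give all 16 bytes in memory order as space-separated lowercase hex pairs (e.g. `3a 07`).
e1 00 00 00 d2 00 00 00 85 1c 76 93 76 c0 00 00

9. incr fields op=0x38:6|rd=1:2|pad=0:24 → word e1000000h → e1 00 00 00
10. cpl fields op=0x34:6|rd=2:2|pad=0:24 → word d2000000h → d2 00 00 00
11. li fields op=0x21:6|rd=1:2|imm=1865363:24 → word 851c7693h → 85 1c 76 93
12. minus fields op=0x1d:6|rd=2:2|rs=3:2|pad=0:22 → word 76c00000h → 76 c0 00 00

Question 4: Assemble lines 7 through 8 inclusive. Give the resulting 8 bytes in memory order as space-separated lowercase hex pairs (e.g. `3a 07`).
f6 c0 00 00 78 00 00 00

L7: str op=0x3d:6|rd=2:2|rs=3:2|pad=0:22 ⇒ 0xf6c00000 ⇒ big f6 c0 00 00
L8: and op=0x1e:6|rd=0:2|rs=0:2|pad=0:22 ⇒ 0x78000000 ⇒ big 78 00 00 00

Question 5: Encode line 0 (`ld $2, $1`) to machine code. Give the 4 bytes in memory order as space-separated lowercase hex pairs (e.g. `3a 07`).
line 0 (ld): pack op=0x26:6|rd=2:2|rs=1:2|pad=0:22 = 0x9a400000; big→ 9a 40 00 00

9a 40 00 00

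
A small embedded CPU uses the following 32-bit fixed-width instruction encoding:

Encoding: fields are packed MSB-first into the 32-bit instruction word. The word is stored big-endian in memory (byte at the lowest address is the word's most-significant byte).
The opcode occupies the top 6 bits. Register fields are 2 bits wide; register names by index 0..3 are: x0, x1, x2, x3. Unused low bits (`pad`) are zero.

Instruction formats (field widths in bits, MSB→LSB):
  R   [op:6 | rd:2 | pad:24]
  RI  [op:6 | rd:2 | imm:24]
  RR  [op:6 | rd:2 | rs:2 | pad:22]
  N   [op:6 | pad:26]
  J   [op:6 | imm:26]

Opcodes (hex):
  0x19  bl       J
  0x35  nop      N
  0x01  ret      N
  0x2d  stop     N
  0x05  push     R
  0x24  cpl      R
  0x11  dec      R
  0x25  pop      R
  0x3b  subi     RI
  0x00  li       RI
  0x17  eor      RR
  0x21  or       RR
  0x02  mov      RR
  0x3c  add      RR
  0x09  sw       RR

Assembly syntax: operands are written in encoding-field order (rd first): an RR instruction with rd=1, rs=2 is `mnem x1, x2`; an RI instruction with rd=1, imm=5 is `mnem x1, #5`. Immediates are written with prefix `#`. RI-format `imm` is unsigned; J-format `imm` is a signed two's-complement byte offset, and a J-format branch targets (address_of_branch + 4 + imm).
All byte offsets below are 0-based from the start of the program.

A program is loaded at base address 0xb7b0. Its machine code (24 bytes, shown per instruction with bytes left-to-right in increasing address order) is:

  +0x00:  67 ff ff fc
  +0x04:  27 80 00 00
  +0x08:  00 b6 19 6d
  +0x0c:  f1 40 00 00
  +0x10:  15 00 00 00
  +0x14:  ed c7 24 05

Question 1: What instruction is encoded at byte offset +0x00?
+0x00: 67 ff ff fc ⇒ word 0x67fffffc (big)
  op=0x67fffffc>>26=0x19 ⇒ bl (J)
  imm: (w>>0)&0x3ffffff=0x3fffffc (s26→-4) → #-4

bl #-4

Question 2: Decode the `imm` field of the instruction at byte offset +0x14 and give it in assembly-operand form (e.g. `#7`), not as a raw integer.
#13050885

+0x14: ed c7 24 05 ⇒ word 0xedc72405 (big)
  opcode bits[31:26]=0x3b: subi/RI
  [25:24] rd=1 = x1
  [23:0] imm=13050885 = #13050885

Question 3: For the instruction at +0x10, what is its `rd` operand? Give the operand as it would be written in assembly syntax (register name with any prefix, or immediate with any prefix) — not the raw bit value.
[10] 15 00 00 00 → 0x15000000
  opcode bits[31:26]=0x5: push/R
  rd@[25:24]=0x1 ⇒ x1

x1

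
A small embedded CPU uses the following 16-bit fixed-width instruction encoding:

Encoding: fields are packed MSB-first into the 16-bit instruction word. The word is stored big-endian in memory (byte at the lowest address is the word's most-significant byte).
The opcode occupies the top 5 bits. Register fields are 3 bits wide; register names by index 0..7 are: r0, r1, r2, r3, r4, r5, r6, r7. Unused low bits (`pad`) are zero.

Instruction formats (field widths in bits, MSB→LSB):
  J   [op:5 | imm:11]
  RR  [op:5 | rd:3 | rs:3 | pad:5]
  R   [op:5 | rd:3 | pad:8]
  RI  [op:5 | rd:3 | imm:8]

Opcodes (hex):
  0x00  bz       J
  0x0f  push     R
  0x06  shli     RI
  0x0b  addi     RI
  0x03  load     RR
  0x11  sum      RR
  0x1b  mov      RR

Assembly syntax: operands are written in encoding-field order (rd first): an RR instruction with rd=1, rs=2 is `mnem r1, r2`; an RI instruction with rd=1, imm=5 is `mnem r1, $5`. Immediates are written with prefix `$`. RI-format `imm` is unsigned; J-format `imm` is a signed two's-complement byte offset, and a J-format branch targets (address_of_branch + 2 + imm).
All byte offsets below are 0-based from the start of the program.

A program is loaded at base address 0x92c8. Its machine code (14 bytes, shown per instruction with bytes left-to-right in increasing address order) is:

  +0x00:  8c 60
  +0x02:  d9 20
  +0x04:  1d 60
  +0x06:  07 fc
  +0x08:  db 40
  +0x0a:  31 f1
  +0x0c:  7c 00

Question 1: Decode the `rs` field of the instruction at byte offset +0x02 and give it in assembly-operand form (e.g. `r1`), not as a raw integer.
r1

+0x02: d9 20 ⇒ word 0xd920 (big)
  opcode bits[15:11]=0x1b: mov/RR
  rd: (w>>8)&0x7=0x1 → r1
  rs: (w>>5)&0x7=0x1 → r1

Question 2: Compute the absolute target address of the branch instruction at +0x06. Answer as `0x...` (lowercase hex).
@+06  big-endian(07 fc) = 0x07fc
  op=0x07fc>>11=0x0 ⇒ bz (J)
  imm@[10:0]=0x7fc (s11→-4) ⇒ $-4
  target = base 0x92c8 + off 0x06 + 2 + imm -4 = 0x92cc

0x92cc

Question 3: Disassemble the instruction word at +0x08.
[08] db 40 → 0xdb40
  opcode bits[15:11]=0x1b: mov/RR
  [10:8] rd=3 = r3
  [7:5] rs=2 = r2

mov r3, r2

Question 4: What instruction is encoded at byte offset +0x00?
sum r4, r3

off 0x00: read 8c 60 as big → 0x8c60
  opcode bits[15:11]=0x11: sum/RR
  rd: (w>>8)&0x7=0x4 → r4
  rs: (w>>5)&0x7=0x3 → r3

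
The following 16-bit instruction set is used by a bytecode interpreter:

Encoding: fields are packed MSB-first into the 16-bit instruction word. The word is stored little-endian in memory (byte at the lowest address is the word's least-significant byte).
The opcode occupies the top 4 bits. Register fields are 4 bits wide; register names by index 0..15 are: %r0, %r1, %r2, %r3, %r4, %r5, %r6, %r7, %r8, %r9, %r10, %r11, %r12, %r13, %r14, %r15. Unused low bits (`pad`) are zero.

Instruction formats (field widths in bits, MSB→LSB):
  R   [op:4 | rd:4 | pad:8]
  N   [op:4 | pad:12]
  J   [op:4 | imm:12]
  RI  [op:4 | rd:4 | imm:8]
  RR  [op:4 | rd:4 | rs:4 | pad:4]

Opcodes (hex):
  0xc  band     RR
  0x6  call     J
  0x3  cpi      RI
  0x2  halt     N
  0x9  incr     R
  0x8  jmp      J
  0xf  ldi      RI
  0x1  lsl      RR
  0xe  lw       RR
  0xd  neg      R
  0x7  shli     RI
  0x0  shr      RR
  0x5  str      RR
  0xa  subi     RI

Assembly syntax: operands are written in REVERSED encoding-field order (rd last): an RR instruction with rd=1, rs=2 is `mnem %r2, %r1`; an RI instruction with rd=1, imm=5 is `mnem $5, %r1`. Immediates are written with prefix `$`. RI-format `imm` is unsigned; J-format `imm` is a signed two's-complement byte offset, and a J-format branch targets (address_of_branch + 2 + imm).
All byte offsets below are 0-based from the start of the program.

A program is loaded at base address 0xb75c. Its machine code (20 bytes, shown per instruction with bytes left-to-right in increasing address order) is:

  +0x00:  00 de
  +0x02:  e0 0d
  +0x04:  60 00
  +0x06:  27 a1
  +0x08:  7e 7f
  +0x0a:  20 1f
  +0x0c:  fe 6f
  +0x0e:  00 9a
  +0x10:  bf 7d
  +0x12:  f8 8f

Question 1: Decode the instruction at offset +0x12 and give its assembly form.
jmp $-8

+0x12: f8 8f ⇒ word 0x8ff8 (little)
  opcode bits[15:12]=0x8: jmp/J
  imm: (w>>0)&0xfff=0xff8 (s12→-8) → $-8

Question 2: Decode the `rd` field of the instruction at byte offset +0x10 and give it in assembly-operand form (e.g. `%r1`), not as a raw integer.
%r13

@+10  little-endian(bf 7d) = 0x7dbf
  op=0x7dbf>>12=0x7 ⇒ shli (RI)
  [11:8] rd=13 = %r13
  [7:0] imm=191 = $191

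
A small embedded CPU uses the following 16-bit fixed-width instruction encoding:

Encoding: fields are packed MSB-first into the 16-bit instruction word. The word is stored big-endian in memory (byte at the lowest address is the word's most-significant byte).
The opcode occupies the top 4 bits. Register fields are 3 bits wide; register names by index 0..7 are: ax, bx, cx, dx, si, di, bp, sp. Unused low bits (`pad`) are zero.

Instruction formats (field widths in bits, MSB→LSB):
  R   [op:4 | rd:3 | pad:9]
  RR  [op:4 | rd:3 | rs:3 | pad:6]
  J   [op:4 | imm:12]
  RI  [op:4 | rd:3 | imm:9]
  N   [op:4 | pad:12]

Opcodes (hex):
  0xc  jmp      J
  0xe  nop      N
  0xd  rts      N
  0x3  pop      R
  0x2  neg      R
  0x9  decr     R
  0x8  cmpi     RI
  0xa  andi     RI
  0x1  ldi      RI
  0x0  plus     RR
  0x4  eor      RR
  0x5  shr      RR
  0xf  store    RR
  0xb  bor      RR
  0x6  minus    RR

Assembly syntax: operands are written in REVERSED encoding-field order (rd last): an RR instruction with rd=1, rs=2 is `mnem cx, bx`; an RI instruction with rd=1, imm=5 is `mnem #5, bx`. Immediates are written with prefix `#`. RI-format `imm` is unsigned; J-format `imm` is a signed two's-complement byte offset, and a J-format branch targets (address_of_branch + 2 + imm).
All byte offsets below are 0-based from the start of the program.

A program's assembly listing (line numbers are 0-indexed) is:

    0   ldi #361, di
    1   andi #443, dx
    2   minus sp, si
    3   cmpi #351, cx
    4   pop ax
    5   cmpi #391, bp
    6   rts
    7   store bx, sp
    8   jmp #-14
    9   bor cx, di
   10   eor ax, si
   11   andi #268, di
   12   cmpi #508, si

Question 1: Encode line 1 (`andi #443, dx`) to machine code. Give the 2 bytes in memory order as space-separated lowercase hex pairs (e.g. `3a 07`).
1. andi fields op=0xa:4|rd=3:3|imm=443:9 → word a7bbh → a7 bb

a7 bb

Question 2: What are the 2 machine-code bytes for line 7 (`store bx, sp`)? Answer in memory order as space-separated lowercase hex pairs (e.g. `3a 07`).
L7: store op=0xf:4|rd=7:3|rs=1:3|pad=0:6 ⇒ 0xfe40 ⇒ big fe 40

fe 40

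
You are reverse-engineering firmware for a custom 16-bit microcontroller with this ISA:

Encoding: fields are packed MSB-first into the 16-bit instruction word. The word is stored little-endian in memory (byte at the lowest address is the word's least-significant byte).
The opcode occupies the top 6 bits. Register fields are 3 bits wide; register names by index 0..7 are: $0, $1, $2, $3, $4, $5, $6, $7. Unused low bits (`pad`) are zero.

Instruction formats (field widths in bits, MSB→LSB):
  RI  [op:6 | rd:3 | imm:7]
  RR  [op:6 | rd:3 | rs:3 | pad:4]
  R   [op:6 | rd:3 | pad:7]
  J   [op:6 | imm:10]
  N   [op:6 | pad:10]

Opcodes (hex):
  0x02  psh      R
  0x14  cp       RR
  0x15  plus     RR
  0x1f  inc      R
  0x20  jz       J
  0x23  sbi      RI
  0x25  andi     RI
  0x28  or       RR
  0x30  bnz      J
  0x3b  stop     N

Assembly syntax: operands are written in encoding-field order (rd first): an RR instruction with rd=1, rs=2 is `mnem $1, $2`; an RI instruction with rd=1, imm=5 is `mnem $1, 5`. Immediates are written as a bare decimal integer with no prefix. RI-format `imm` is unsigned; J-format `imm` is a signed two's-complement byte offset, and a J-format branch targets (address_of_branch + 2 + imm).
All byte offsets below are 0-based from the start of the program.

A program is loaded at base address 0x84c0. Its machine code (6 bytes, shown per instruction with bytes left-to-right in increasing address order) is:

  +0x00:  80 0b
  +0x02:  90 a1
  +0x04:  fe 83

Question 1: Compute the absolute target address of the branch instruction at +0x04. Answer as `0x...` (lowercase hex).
[04] fe 83 → 0x83fe
  op=0x83fe>>10=0x20 ⇒ jz (J)
  imm: (w>>0)&0x3ff=0x3fe (s10→-2) → -2
  target = base 0x84c0 + off 0x04 + 2 + imm -2 = 0x84c4

0x84c4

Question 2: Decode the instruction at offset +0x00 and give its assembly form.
+0x00: 80 0b ⇒ word 0x0b80 (little)
  op=0x0b80>>10=0x2 ⇒ psh (R)
  [9:7] rd=7 = $7

psh $7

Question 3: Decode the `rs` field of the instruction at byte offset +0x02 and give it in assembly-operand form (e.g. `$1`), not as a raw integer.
$1

@+02  little-endian(90 a1) = 0xa190
  opcode bits[15:10]=0x28: or/RR
  [9:7] rd=3 = $3
  [6:4] rs=1 = $1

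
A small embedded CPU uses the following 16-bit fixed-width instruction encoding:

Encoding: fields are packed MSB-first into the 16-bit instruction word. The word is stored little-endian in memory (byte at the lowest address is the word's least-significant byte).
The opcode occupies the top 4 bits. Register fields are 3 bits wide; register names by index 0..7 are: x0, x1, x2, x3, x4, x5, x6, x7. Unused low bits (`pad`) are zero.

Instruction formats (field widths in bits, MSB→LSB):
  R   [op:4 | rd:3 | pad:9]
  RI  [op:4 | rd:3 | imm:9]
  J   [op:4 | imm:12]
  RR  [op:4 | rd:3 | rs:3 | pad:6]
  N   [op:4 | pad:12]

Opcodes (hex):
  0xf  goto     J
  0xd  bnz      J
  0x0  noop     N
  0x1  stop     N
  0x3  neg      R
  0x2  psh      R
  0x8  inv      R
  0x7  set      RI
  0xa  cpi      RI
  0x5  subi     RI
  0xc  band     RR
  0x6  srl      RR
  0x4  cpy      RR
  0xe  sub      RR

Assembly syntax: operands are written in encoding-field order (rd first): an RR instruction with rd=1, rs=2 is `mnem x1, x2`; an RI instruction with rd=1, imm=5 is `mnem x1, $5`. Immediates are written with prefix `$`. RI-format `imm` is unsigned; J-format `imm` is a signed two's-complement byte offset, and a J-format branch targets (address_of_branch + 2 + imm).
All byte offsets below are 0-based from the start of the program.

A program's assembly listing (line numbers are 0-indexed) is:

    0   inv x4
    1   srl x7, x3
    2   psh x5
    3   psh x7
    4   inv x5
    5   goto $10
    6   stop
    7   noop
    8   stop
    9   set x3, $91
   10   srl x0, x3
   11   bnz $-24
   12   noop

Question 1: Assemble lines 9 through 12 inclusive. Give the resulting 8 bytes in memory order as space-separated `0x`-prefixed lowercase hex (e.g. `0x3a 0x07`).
0x5b 0x76 0xc0 0x60 0xe8 0xdf 0x00 0x00

L9: set op=0x7:4|rd=3:3|imm=91:9 ⇒ 0x765b ⇒ little 5b 76
L10: srl op=0x6:4|rd=0:3|rs=3:3|pad=0:6 ⇒ 0x60c0 ⇒ little c0 60
L11: bnz op=0xd:4|imm=-24:12 ⇒ 0xdfe8 ⇒ little e8 df
L12: noop op=0x0:4|pad=0:12 ⇒ 0x0000 ⇒ little 00 00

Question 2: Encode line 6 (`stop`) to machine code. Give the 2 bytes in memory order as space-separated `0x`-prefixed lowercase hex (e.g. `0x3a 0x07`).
line 6 (stop): pack op=0x1:4|pad=0:12 = 0x1000; little→ 00 10

0x00 0x10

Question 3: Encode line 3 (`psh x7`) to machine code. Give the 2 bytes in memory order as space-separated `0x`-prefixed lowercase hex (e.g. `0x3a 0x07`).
line 3 (psh): pack op=0x2:4|rd=7:3|pad=0:9 = 0x2e00; little→ 00 2e

0x00 0x2e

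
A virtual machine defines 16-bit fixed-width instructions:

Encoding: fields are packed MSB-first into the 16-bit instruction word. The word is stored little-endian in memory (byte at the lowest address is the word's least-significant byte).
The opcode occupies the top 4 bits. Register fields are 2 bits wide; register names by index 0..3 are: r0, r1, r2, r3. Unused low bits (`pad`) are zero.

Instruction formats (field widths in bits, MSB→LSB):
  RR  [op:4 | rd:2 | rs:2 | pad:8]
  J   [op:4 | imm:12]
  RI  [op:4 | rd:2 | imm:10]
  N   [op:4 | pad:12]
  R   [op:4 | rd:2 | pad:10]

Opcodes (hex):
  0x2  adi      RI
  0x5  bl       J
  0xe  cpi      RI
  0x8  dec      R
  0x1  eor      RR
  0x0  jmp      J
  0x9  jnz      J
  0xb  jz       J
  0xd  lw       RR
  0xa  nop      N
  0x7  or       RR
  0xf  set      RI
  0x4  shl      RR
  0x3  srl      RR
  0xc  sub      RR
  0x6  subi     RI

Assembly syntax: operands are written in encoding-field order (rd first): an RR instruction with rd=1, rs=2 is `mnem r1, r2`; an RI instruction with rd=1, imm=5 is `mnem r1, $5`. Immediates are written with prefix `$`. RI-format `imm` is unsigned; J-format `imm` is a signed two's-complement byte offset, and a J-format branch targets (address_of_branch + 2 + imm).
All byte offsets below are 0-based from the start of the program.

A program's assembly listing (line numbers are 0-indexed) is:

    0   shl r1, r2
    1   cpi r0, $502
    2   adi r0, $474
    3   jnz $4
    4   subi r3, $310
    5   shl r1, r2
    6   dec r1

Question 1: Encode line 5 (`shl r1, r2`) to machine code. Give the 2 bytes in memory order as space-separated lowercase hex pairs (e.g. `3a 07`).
5. shl fields op=0x4:4|rd=1:2|rs=2:2|pad=0:8 → word 4600h → 00 46

00 46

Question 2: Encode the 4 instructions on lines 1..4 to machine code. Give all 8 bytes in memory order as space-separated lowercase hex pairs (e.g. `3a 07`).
f6 e1 da 21 04 90 36 6d

L1: cpi op=0xe:4|rd=0:2|imm=502:10 ⇒ 0xe1f6 ⇒ little f6 e1
L2: adi op=0x2:4|rd=0:2|imm=474:10 ⇒ 0x21da ⇒ little da 21
L3: jnz op=0x9:4|imm=4:12 ⇒ 0x9004 ⇒ little 04 90
L4: subi op=0x6:4|rd=3:2|imm=310:10 ⇒ 0x6d36 ⇒ little 36 6d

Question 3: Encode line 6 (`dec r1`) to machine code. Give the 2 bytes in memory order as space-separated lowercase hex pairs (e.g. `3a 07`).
L6: dec op=0x8:4|rd=1:2|pad=0:10 ⇒ 0x8400 ⇒ little 00 84

00 84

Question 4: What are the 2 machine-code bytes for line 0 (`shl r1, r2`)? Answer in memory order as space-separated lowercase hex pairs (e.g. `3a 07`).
L0: shl op=0x4:4|rd=1:2|rs=2:2|pad=0:8 ⇒ 0x4600 ⇒ little 00 46

00 46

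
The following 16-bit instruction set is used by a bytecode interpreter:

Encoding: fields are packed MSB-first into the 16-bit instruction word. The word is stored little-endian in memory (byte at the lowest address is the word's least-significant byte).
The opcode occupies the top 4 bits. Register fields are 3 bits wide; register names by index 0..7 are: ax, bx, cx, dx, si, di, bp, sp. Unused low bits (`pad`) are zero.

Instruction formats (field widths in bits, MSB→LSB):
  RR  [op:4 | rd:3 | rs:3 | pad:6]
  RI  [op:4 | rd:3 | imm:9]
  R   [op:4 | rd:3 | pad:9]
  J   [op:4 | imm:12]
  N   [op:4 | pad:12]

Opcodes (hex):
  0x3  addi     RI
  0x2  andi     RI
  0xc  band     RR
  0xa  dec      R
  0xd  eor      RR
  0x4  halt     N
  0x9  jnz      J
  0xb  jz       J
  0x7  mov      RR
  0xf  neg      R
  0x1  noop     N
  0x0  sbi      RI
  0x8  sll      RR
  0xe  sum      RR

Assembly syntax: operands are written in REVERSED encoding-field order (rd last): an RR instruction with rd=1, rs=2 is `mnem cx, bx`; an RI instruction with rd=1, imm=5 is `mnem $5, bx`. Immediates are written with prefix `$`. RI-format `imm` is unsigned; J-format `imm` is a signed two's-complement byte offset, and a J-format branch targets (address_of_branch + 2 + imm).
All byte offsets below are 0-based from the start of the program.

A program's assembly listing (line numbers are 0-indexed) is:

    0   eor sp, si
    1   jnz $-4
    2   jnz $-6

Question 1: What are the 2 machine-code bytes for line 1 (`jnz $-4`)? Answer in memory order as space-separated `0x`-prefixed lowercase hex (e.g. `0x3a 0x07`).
1. jnz fields op=0x9:4|imm=-4:12 → word 9ffch → fc 9f

0xfc 0x9f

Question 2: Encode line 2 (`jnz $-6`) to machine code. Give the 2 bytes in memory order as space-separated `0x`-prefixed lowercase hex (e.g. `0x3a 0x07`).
L2: jnz op=0x9:4|imm=-6:12 ⇒ 0x9ffa ⇒ little fa 9f

0xfa 0x9f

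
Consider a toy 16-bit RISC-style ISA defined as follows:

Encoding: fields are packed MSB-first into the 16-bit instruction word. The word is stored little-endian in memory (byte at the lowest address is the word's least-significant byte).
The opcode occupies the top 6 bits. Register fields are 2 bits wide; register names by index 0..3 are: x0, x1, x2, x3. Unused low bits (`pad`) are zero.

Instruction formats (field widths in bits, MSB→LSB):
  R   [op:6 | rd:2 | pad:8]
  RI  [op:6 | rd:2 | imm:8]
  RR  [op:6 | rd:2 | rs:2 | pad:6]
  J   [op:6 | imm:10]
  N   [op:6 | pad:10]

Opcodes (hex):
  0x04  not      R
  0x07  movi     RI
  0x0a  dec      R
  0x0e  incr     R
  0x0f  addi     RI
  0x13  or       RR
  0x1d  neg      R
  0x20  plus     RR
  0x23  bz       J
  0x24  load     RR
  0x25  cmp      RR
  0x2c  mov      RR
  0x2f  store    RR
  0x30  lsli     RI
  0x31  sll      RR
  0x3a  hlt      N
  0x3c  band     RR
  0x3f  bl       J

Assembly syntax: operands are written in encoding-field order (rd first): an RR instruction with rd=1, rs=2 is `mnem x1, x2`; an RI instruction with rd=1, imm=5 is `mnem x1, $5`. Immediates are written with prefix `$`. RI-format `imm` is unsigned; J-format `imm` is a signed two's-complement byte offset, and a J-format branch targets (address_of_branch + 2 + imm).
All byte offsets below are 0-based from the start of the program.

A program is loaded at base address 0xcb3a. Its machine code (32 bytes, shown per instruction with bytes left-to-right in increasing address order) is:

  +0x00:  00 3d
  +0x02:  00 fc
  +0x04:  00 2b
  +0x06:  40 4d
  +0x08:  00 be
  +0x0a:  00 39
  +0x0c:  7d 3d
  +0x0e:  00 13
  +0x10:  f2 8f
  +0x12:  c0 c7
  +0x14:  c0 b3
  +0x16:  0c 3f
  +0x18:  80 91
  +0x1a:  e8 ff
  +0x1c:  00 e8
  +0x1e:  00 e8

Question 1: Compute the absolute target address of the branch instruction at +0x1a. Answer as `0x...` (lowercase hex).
off 0x1a: read e8 ff as little → 0xffe8
  top 6b → 0x3f → bl [J]
  [9:0] imm=1000 (s10→-24) = $-24
  target = base 0xcb3a + off 0x1a + 2 + imm -24 = 0xcb3e

0xcb3e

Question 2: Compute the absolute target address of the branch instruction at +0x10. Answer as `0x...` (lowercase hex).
0xcb3e

+0x10: f2 8f ⇒ word 0x8ff2 (little)
  top 6b → 0x23 → bz [J]
  imm: (w>>0)&0x3ff=0x3f2 (s10→-14) → $-14
  target = base 0xcb3a + off 0x10 + 2 + imm -14 = 0xcb3e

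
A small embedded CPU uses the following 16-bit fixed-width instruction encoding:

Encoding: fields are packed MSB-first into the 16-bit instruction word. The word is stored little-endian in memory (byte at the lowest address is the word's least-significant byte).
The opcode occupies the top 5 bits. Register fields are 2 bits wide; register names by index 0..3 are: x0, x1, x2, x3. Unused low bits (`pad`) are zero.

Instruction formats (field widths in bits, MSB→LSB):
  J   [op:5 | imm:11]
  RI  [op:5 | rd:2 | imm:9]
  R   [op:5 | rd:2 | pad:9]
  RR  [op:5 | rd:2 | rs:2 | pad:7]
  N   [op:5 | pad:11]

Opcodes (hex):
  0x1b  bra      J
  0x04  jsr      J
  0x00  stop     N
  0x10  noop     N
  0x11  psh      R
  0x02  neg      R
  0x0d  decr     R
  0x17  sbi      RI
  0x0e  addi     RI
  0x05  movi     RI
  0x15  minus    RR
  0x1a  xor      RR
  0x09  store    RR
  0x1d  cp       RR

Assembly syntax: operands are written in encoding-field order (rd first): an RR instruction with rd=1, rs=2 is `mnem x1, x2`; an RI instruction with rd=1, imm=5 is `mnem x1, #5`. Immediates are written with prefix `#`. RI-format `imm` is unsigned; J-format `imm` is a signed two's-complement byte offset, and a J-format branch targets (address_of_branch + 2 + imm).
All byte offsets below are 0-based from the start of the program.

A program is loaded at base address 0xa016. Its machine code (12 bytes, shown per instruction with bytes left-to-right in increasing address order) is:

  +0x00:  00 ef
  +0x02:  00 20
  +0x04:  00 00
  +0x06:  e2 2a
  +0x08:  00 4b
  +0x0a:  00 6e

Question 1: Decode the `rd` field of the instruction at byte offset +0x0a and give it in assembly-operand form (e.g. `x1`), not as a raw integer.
x3

@+0a  little-endian(00 6e) = 0x6e00
  top 5b → 0xd → decr [R]
  rd@[10:9]=0x3 ⇒ x3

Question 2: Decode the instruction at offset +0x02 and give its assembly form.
jsr #0

@+02  little-endian(00 20) = 0x2000
  op=0x2000>>11=0x4 ⇒ jsr (J)
  imm@[10:0]=0x0 ⇒ #0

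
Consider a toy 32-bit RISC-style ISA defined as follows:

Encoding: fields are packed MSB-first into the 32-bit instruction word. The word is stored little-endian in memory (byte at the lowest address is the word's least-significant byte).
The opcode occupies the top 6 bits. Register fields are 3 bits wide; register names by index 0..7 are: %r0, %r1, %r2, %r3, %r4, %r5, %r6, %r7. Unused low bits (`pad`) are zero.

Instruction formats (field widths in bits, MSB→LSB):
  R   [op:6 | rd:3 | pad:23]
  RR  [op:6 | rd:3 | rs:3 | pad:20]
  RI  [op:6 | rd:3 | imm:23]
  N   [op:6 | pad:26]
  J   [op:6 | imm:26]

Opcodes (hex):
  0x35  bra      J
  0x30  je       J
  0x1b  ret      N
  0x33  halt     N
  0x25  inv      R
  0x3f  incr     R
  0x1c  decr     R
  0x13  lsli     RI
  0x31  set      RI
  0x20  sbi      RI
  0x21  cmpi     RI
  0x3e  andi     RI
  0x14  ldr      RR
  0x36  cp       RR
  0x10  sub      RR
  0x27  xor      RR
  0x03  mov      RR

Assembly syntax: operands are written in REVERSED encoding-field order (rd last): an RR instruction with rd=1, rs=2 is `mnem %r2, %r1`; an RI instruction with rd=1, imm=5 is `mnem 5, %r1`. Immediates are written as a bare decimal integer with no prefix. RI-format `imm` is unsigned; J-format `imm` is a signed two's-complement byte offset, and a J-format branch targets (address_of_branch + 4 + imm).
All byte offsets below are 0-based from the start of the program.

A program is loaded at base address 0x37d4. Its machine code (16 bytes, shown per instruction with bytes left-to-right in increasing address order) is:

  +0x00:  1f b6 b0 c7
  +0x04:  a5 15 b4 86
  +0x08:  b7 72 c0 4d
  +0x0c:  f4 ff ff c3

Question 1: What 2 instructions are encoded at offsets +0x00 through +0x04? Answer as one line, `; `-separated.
[00] 1f b6 b0 c7 → 0xc7b0b61f
  op=0xc7b0b61f>>26=0x31 ⇒ set (RI)
  rd: (w>>23)&0x7=0x7 → %r7
  imm: (w>>0)&0x7fffff=0x30b61f → 3192351
[04] a5 15 b4 86 → 0x86b415a5
  op=0x86b415a5>>26=0x21 ⇒ cmpi (RI)
  rd: (w>>23)&0x7=0x5 → %r5
  imm: (w>>0)&0x7fffff=0x3415a5 → 3413413

set 3192351, %r7; cmpi 3413413, %r5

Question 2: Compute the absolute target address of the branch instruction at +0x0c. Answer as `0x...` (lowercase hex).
[0c] f4 ff ff c3 → 0xc3fffff4
  op=0xc3fffff4>>26=0x30 ⇒ je (J)
  [25:0] imm=67108852 (s26→-12) = -12
  target = base 0x37d4 + off 0x0c + 4 + imm -12 = 0x37d8

0x37d8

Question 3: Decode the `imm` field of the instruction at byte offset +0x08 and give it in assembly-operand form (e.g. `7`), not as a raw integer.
4223671

+0x08: b7 72 c0 4d ⇒ word 0x4dc072b7 (little)
  opcode bits[31:26]=0x13: lsli/RI
  rd@[25:23]=0x3 ⇒ %r3
  imm@[22:0]=0x4072b7 ⇒ 4223671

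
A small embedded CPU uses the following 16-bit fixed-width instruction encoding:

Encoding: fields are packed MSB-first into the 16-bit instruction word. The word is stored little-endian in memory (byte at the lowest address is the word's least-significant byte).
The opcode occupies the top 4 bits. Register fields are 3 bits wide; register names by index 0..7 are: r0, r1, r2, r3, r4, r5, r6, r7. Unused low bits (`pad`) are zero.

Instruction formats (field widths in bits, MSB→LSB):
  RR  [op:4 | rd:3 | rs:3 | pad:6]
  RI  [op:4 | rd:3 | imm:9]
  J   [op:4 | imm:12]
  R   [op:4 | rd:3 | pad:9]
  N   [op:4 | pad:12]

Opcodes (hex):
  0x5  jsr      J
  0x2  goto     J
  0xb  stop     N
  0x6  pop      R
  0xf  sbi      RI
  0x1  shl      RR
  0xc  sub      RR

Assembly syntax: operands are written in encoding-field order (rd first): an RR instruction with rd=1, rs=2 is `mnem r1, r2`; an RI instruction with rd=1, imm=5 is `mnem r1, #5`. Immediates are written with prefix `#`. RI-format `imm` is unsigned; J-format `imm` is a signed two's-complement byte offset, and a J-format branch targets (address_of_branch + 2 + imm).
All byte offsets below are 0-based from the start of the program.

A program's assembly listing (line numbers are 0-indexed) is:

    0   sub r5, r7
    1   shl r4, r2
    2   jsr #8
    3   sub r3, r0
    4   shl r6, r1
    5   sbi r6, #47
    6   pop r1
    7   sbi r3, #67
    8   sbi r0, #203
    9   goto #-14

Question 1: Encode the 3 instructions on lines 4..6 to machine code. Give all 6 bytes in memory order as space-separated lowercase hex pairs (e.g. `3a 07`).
40 1c 2f fc 00 62

line 4 (shl): pack op=0x1:4|rd=6:3|rs=1:3|pad=0:6 = 0x1c40; little→ 40 1c
line 5 (sbi): pack op=0xf:4|rd=6:3|imm=47:9 = 0xfc2f; little→ 2f fc
line 6 (pop): pack op=0x6:4|rd=1:3|pad=0:9 = 0x6200; little→ 00 62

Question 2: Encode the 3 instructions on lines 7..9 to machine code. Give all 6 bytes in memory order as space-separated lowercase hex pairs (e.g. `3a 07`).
43 f6 cb f0 f2 2f

7. sbi fields op=0xf:4|rd=3:3|imm=67:9 → word f643h → 43 f6
8. sbi fields op=0xf:4|rd=0:3|imm=203:9 → word f0cbh → cb f0
9. goto fields op=0x2:4|imm=-14:12 → word 2ff2h → f2 2f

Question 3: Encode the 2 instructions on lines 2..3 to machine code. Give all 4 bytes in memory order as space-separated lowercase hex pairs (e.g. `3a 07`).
08 50 00 c6

2. jsr fields op=0x5:4|imm=8:12 → word 5008h → 08 50
3. sub fields op=0xc:4|rd=3:3|rs=0:3|pad=0:6 → word c600h → 00 c6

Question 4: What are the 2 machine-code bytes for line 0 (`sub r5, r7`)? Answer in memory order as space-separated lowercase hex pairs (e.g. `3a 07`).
c0 cb

L0: sub op=0xc:4|rd=5:3|rs=7:3|pad=0:6 ⇒ 0xcbc0 ⇒ little c0 cb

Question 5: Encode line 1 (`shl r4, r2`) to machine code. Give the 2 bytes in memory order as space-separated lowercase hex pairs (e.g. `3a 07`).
line 1 (shl): pack op=0x1:4|rd=4:3|rs=2:3|pad=0:6 = 0x1880; little→ 80 18

80 18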